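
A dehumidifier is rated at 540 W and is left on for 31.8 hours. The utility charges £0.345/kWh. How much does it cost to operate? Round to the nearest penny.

Energy = 540 W × 31.8 h = 17,172 Wh = 17.17 kWh
Cost = 17.17 kWh × £0.345/kWh = £5.92

£5.92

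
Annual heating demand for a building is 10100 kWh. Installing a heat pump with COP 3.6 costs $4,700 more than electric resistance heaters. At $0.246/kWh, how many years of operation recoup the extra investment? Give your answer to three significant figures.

2.62 years

Resistance: 10100 kWh × $0.246 = $2,484.60/yr
Heat pump: 10100 / 3.6 = 2806 kWh in → × $0.246 = $690.17/yr
Annual savings = $1,794.43
Payback = $4,700 / $1,794.43 = 2.62 years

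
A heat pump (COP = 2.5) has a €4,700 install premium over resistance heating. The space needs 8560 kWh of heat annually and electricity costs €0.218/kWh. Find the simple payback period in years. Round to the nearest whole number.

Resistance: 8560 kWh × €0.218 = €1,866.08/yr
Heat pump: 8560 / 2.5 = 3424 kWh in → × €0.218 = €746.43/yr
Annual savings = €1,119.65
Payback = €4,700 / €1,119.65 = 4.2 years

4 years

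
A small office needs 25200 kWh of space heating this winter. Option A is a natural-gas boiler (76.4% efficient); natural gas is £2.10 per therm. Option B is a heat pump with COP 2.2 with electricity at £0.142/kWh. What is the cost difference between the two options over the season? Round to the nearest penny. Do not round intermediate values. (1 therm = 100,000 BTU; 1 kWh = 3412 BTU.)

£736.85

Heat load = 25200 kWh × 3412 = 85,982,400 BTU
Gas: input = 85,982,400 / 0.764 = 112,542,408 BTU = 1,125 therm → 1,125 × £2.10 = £2,363.39
Heat pump: 85,982,400 BTU / 3412 = 25,200 kWh heat; / 2.2 = 11,450 kWh in → × £0.142 = £1,626.55
Difference = |£2,363.39 − £1,626.55| = £736.85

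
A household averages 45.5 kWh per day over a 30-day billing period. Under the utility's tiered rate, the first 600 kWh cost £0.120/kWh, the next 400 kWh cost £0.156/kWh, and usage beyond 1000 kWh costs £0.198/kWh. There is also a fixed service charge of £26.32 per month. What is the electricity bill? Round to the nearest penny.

Usage = 45.5 kWh/day × 30 days = 1365 kWh
First 600 kWh × £0.120 = £72.00
Next 400 kWh × £0.156 = £62.40
Remaining 365 kWh × £0.198 = £72.27
Energy charge = £206.67; + service £26.32 = £232.99

£232.99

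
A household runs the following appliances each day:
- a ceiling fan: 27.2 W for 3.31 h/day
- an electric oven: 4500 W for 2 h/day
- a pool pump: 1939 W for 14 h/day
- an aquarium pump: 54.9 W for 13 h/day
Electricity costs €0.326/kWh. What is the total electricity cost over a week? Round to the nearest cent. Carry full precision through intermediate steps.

ceiling fan: 27.2 W × 3.31 h × 7 d = 630 Wh = 0.6302 kWh
electric oven: 4500 W × 2 h × 7 d = 63,000 Wh = 63 kWh
pool pump: 1939 W × 14 h × 7 d = 190,022 Wh = 190 kWh
aquarium pump: 54.9 W × 13 h × 7 d = 4,996 Wh = 4.996 kWh
Total energy = 0.6302 + 63 + 190 + 4.996 = 258.6 kWh
Cost = 258.6 kWh × €0.326 = €84.32

€84.32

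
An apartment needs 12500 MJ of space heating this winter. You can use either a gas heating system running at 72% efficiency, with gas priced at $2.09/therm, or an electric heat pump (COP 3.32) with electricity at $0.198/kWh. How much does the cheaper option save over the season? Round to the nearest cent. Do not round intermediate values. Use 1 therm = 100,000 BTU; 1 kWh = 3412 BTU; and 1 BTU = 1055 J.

Heat load = 12500 MJ = 12,500,000,000 J / 1055 = 11,848,341 BTU
Gas: input = 11,848,341 / 0.72 = 16,456,029 BTU = 164.6 therm → 164.6 × $2.09 = $343.93
Heat pump: 11,848,341 BTU / 3412 = 3,473 kWh heat; / 3.32 = 1,046 kWh in → × $0.198 = $207.10
Difference = |$343.93 − $207.10| = $136.83

$136.83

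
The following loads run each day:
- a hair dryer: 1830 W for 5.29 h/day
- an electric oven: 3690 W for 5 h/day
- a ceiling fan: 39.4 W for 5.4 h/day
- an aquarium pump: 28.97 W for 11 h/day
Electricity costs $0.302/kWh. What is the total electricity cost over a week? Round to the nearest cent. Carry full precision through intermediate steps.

$60.59

hair dryer: 1830 W × 5.29 h × 7 d = 67,765 Wh = 67.76 kWh
electric oven: 3690 W × 5 h × 7 d = 129,150 Wh = 129.2 kWh
ceiling fan: 39.4 W × 5.4 h × 7 d = 1,489 Wh = 1.489 kWh
aquarium pump: 28.97 W × 11 h × 7 d = 2,231 Wh = 2.231 kWh
Total energy = 67.76 + 129.2 + 1.489 + 2.231 = 200.6 kWh
Cost = 200.6 kWh × $0.302 = $60.59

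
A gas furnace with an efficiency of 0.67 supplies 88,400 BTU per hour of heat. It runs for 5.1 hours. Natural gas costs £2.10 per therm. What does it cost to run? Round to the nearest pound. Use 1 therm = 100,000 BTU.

£14

Heat delivered = 88,400 BTU/h × 5.1 h = 450,840 BTU
Gas input = 450,840 / 0.67 = 672,896 BTU
= 672,896 / 100,000 = 6.729 therm
Cost = 6.729 × £2.10/therm = £14.13 ≈ £14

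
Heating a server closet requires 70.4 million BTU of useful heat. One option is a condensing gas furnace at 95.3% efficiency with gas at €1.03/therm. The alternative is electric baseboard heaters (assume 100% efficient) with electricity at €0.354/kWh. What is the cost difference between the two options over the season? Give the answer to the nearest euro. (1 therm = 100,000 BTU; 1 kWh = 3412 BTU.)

Heat load = 70.4 × 10⁶ BTU = 70,400,000 BTU
Gas: input = 70,400,000 / 0.953 = 73,871,983 BTU = 738.7 therm → 738.7 × €1.03 = €760.88
Electric: 70,400,000 BTU / 3412 = 20,630 kWh → × €0.354 = €7,304.10
Difference = |€760.88 − €7,304.10| = €6,543.22 ≈ €6543

€6543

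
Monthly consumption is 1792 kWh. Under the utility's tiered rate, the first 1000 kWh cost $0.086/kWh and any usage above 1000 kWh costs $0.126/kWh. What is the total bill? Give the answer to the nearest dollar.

$186

First 1000 kWh × $0.086 = $86.00
Remaining 792 kWh × $0.126 = $99.79
Total = $185.79 ≈ $186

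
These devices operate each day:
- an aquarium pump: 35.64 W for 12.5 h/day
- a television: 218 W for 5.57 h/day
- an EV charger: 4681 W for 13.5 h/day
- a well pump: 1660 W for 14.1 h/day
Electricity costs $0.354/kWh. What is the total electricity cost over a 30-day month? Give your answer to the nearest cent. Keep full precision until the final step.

aquarium pump: 35.64 W × 12.5 h × 30 d = 13,365 Wh = 13.37 kWh
television: 218 W × 5.57 h × 30 d = 36,428 Wh = 36.43 kWh
EV charger: 4681 W × 13.5 h × 30 d = 1,895,805 Wh = 1,896 kWh
well pump: 1660 W × 14.1 h × 30 d = 702,180 Wh = 702.2 kWh
Total energy = 13.37 + 36.43 + 1,896 + 702.2 = 2,648 kWh
Cost = 2,648 kWh × $0.354 = $937.31

$937.31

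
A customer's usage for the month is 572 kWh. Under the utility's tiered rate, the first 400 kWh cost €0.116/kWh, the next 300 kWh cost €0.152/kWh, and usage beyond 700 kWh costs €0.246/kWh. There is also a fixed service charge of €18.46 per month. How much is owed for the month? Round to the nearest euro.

€91

First 400 kWh × €0.116 = €46.40
Next 172 kWh × €0.152 = €26.14
Remaining tier: 0 kWh (not reached)
Energy charge = €72.54; + service €18.46 = €91.00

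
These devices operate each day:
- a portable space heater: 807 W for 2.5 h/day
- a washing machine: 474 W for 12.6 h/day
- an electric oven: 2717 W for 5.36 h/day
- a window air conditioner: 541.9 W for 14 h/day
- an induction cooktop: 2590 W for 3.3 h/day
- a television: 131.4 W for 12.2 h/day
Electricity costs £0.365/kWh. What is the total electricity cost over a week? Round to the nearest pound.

portable space heater: 807 W × 2.5 h × 7 d = 14,122 Wh = 14.12 kWh
washing machine: 474 W × 12.6 h × 7 d = 41,807 Wh = 41.81 kWh
electric oven: 2717 W × 5.36 h × 7 d = 101,942 Wh = 101.9 kWh
window air conditioner: 541.9 W × 14 h × 7 d = 53,106 Wh = 53.11 kWh
induction cooktop: 2590 W × 3.3 h × 7 d = 59,829 Wh = 59.83 kWh
television: 131.4 W × 12.2 h × 7 d = 11,222 Wh = 11.22 kWh
Total energy = 14.12 + 41.81 + 101.9 + 53.11 + 59.83 + 11.22 = 282 kWh
Cost = 282 kWh × £0.365 = £102.94 ≈ £103

£103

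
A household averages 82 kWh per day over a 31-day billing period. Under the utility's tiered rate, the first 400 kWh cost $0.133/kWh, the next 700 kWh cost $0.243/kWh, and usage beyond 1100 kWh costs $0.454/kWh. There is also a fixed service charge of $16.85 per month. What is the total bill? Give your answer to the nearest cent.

$894.82

Usage = 82 kWh/day × 31 days = 2542 kWh
First 400 kWh × $0.133 = $53.20
Next 700 kWh × $0.243 = $170.10
Remaining 1442 kWh × $0.454 = $654.67
Energy charge = $877.97; + service $16.85 = $894.82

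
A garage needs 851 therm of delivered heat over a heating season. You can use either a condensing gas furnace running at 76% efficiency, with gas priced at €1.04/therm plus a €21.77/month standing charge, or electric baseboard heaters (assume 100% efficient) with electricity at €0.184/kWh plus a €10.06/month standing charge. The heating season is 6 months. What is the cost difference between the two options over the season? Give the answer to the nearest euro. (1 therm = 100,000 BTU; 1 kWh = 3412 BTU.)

Heat load = 851 therm × 100,000 = 85,100,000 BTU
Gas: input = 85,100,000 / 0.76 = 111,973,684 BTU = 1,120 therm → 1,120 × €1.04 = €1,164.53; + 6 × €21.77 standing = €1,295.15
Electric: 85,100,000 BTU / 3412 = 24,940 kWh → × €0.184 = €4,589.21; + 6 × €10.06 standing = €4,649.57
Difference = |€1,295.15 − €4,649.57| = €3,354.43 ≈ €3354

€3354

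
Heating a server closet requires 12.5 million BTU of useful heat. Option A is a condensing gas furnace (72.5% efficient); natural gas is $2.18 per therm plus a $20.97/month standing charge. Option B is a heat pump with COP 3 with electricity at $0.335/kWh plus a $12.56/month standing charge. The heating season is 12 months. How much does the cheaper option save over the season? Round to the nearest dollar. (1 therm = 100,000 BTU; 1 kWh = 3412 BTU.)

Heat load = 12.5 × 10⁶ BTU = 12,500,000 BTU
Gas: input = 12,500,000 / 0.725 = 17,241,379 BTU = 172.4 therm → 172.4 × $2.18 = $375.86; + 12 × $20.97 standing = $627.50
Heat pump: 12,500,000 BTU / 3412 = 3,664 kWh heat; / 3 = 1,221 kWh in → × $0.335 = $409.10; + 12 × $12.56 standing = $559.82
Difference = |$627.50 − $559.82| = $67.69 ≈ $68

$68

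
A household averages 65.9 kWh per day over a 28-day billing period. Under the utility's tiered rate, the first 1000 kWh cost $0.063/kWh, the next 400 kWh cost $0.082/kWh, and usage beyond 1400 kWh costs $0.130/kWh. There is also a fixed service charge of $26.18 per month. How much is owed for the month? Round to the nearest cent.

Usage = 65.9 kWh/day × 28 days = 1845.2 kWh
First 1000 kWh × $0.063 = $63.00
Next 400 kWh × $0.082 = $32.80
Remaining 445.2 kWh × $0.130 = $57.88
Energy charge = $153.68; + service $26.18 = $179.86

$179.86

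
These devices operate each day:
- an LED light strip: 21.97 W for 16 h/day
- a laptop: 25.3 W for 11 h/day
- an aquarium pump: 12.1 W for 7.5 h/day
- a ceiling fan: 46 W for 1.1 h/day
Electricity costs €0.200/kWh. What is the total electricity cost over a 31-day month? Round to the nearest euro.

€5

LED light strip: 21.97 W × 16 h × 31 d = 10,897 Wh = 10.9 kWh
laptop: 25.3 W × 11 h × 31 d = 8,627 Wh = 8.627 kWh
aquarium pump: 12.1 W × 7.5 h × 31 d = 2,813 Wh = 2.813 kWh
ceiling fan: 46 W × 1.1 h × 31 d = 1,569 Wh = 1.569 kWh
Total energy = 10.9 + 8.627 + 2.813 + 1.569 = 23.91 kWh
Cost = 23.91 kWh × €0.200 = €4.78 ≈ €5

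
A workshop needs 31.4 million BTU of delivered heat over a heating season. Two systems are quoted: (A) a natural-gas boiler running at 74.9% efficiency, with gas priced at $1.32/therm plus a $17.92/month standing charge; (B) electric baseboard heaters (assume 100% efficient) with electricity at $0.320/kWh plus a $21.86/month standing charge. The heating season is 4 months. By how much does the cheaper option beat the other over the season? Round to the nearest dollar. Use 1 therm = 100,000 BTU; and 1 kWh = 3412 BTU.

Heat load = 31.4 × 10⁶ BTU = 31,400,000 BTU
Gas: input = 31,400,000 / 0.749 = 41,922,563 BTU = 419.2 therm → 419.2 × $1.32 = $553.38; + 4 × $17.92 standing = $625.06
Electric: 31,400,000 BTU / 3412 = 9,203 kWh → × $0.320 = $2,944.90; + 4 × $21.86 standing = $3,032.34
Difference = |$625.06 − $3,032.34| = $2,407.28 ≈ $2407

$2407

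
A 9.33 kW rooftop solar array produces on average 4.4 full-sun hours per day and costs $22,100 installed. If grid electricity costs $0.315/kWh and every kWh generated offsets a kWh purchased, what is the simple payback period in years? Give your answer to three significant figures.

4.68 years

Daily generation = 9.33 kW × 4.4 h = 41.05 kWh
Annual generation = 41.05 × 365 = 14984 kWh
Annual savings = 14984 × $0.315 = $4,719.95
Payback = $22,100 / $4,719.95 = 4.68 years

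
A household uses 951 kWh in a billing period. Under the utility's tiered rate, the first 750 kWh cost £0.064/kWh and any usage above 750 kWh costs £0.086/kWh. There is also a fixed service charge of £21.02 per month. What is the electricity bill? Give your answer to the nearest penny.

First 750 kWh × £0.064 = £48.00
Remaining 201 kWh × £0.086 = £17.29
Energy charge = £65.29; + service £21.02 = £86.31

£86.31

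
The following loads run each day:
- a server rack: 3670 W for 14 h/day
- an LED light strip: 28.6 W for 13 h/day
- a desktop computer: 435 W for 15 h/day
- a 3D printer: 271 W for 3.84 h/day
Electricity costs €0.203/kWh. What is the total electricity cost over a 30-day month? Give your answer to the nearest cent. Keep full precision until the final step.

server rack: 3670 W × 14 h × 30 d = 1,541,400 Wh = 1,541 kWh
LED light strip: 28.6 W × 13 h × 30 d = 11,154 Wh = 11.15 kWh
desktop computer: 435 W × 15 h × 30 d = 195,750 Wh = 195.8 kWh
3D printer: 271 W × 3.84 h × 30 d = 31,219 Wh = 31.22 kWh
Total energy = 1,541 + 11.15 + 195.8 + 31.22 = 1,780 kWh
Cost = 1,780 kWh × €0.203 = €361.24

€361.24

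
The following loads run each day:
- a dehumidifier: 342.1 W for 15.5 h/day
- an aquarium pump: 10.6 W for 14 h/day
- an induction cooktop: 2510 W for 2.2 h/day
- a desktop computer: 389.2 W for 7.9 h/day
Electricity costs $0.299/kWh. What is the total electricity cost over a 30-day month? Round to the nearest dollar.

dehumidifier: 342.1 W × 15.5 h × 30 d = 159,076 Wh = 159.1 kWh
aquarium pump: 10.6 W × 14 h × 30 d = 4,452 Wh = 4.452 kWh
induction cooktop: 2510 W × 2.2 h × 30 d = 165,660 Wh = 165.7 kWh
desktop computer: 389.2 W × 7.9 h × 30 d = 92,240 Wh = 92.24 kWh
Total energy = 159.1 + 4.452 + 165.7 + 92.24 = 421.4 kWh
Cost = 421.4 kWh × $0.299 = $126.01 ≈ $126

$126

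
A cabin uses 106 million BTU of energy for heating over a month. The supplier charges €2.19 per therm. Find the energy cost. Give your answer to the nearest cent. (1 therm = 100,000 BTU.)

106 million BTU × (10 therm/million BTU) = 1,060 therm
Cost = 1,060 therm × €2.19/therm = €2,321.40

€2321.40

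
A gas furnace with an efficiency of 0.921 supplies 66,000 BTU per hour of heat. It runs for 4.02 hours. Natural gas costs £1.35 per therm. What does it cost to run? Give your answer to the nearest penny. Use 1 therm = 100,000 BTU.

£3.89

Heat delivered = 66,000 BTU/h × 4.02 h = 265,320 BTU
Gas input = 265,320 / 0.921 = 288,078 BTU
= 288,078 / 100,000 = 2.881 therm
Cost = 2.881 × £1.35/therm = £3.89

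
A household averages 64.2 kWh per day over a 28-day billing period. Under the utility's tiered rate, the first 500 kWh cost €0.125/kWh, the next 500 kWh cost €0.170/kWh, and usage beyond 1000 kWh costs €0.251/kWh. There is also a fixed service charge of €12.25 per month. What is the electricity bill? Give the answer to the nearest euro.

Usage = 64.2 kWh/day × 28 days = 1797.6 kWh
First 500 kWh × €0.125 = €62.50
Next 500 kWh × €0.170 = €85.00
Remaining 797.6 kWh × €0.251 = €200.20
Energy charge = €347.70; + service €12.25 = €359.95 ≈ €360

€360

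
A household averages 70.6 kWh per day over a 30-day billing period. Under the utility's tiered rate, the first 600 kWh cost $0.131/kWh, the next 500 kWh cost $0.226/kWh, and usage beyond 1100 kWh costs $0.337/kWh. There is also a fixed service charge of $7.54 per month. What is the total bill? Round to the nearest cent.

Usage = 70.6 kWh/day × 30 days = 2118 kWh
First 600 kWh × $0.131 = $78.60
Next 500 kWh × $0.226 = $113.00
Remaining 1018 kWh × $0.337 = $343.07
Energy charge = $534.67; + service $7.54 = $542.21

$542.21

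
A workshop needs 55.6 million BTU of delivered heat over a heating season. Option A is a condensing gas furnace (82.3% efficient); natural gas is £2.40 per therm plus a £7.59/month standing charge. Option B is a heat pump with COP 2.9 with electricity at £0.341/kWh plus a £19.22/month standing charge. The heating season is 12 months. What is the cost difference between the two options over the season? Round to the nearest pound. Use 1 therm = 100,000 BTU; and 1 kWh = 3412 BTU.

Heat load = 55.6 × 10⁶ BTU = 55,600,000 BTU
Gas: input = 55,600,000 / 0.823 = 67,557,716 BTU = 675.6 therm → 675.6 × £2.40 = £1,621.39; + 12 × £7.59 standing = £1,712.47
Heat pump: 55,600,000 BTU / 3412 = 16,300 kWh heat; / 2.9 = 5,619 kWh in → × £0.341 = £1,916.12; + 12 × £19.22 standing = £2,146.76
Difference = |£1,712.47 − £2,146.76| = £434.29 ≈ £434

£434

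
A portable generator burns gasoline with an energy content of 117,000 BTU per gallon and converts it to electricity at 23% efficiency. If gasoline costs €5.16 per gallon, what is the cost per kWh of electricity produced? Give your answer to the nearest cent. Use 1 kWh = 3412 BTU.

€0.65

Electrical output per gallon = 117,000 BTU × 0.23 / 3412 BTU/kWh = 7.887 kWh
Cost per kWh = €5.16 / 7.887 kWh = €0.654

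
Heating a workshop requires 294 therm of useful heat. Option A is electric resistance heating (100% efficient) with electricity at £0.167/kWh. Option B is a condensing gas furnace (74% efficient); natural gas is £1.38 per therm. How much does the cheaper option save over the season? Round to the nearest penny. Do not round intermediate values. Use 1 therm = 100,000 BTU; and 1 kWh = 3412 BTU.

Heat load = 294 therm × 100,000 = 29,400,000 BTU
Gas: input = 29,400,000 / 0.740 = 39,729,730 BTU = 397.3 therm → 397.3 × £1.38 = £548.27
Electric: 29,400,000 BTU / 3412 = 8,617 kWh → × £0.167 = £1,438.98
Difference = |£548.27 − £1,438.98| = £890.71

£890.71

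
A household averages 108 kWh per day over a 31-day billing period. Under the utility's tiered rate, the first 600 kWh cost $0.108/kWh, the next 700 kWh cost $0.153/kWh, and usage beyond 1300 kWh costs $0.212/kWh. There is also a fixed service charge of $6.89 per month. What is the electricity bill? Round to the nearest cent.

$612.97

Usage = 108 kWh/day × 31 days = 3348 kWh
First 600 kWh × $0.108 = $64.80
Next 700 kWh × $0.153 = $107.10
Remaining 2048 kWh × $0.212 = $434.18
Energy charge = $606.08; + service $6.89 = $612.97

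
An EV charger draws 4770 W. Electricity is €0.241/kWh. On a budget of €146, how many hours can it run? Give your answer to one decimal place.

Energy budget = €146 / €0.241 per kWh = 605.8 kWh = 605,809 Wh
Runtime = 605,809 Wh / 4770 W = 127 h

127.0 h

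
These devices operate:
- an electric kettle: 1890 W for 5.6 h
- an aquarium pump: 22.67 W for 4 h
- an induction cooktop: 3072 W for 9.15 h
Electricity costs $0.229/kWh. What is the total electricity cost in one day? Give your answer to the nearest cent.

electric kettle: 1890 W × 5.6 h = 10,584 Wh = 10.58 kWh
aquarium pump: 22.67 W × 4 h = 91 Wh = 0.09068 kWh
induction cooktop: 3072 W × 9.15 h = 28,109 Wh = 28.11 kWh
Total energy = 10.58 + 0.09068 + 28.11 = 38.78 kWh
Cost = 38.78 kWh × $0.229 = $8.88

$8.88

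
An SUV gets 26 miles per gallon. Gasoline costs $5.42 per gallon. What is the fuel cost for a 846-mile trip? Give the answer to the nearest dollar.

$176

Fuel = 846 mi / 26 mpg = 32.54 gal
Cost = 32.54 gal × $5.42/gal = $176.36 ≈ $176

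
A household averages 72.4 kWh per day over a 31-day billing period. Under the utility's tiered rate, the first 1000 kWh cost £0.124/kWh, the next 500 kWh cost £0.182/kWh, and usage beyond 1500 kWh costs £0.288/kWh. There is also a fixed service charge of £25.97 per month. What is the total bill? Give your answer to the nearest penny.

Usage = 72.4 kWh/day × 31 days = 2244.4 kWh
First 1000 kWh × £0.124 = £124.00
Next 500 kWh × £0.182 = £91.00
Remaining 744.4 kWh × £0.288 = £214.39
Energy charge = £429.39; + service £25.97 = £455.36

£455.36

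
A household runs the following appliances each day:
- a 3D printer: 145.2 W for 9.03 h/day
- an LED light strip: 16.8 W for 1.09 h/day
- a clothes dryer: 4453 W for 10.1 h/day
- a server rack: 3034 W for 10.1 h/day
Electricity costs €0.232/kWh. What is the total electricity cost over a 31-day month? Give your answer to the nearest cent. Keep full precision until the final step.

3D printer: 145.2 W × 9.03 h × 31 d = 40,646 Wh = 40.65 kWh
LED light strip: 16.8 W × 1.09 h × 31 d = 568 Wh = 0.5677 kWh
clothes dryer: 4453 W × 10.1 h × 31 d = 1,394,234 Wh = 1,394 kWh
server rack: 3034 W × 10.1 h × 31 d = 949,945 Wh = 949.9 kWh
Total energy = 40.65 + 0.5677 + 1,394 + 949.9 = 2,385 kWh
Cost = 2,385 kWh × €0.232 = €553.41

€553.41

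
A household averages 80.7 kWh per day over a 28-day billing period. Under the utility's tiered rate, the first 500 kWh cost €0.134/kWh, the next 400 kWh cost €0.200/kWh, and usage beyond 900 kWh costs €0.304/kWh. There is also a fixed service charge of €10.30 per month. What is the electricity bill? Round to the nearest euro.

Usage = 80.7 kWh/day × 28 days = 2259.6 kWh
First 500 kWh × €0.134 = €67.00
Next 400 kWh × €0.200 = €80.00
Remaining 1359.6 kWh × €0.304 = €413.32
Energy charge = €560.32; + service €10.30 = €570.62 ≈ €571

€571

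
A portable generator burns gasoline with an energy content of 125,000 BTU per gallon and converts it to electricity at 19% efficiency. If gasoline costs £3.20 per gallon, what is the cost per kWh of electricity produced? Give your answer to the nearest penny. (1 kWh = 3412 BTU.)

Electrical output per gallon = 125,000 BTU × 0.19 / 3412 BTU/kWh = 6.961 kWh
Cost per kWh = £3.20 / 6.961 kWh = £0.460

£0.46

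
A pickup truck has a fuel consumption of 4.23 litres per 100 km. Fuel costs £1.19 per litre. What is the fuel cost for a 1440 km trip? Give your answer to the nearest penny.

£72.49

Fuel = 4.23 L/100 km × 1440 km / 100 = 60.91 L
Cost = 60.91 L × £1.19/L = £72.49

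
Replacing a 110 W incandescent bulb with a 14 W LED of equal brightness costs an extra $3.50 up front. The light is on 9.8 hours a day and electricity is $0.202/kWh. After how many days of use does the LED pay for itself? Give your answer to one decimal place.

Power saved = 110 − 14 = 96 W
Daily energy saved = 96 W × 9.8 h = 940.8 Wh = 0.9408 kWh
Daily savings = 0.9408 × $0.202 = $0.1900
Payback = $3.50 / $0.1900 per day = 18.42 days

18.4 days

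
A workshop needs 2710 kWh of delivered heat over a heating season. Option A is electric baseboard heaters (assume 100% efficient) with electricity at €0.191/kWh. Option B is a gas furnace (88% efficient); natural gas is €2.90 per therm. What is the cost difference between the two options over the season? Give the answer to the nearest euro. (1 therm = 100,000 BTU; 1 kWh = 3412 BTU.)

€213

Heat load = 2710 kWh × 3412 = 9,246,520 BTU
Gas: input = 9,246,520 / 0.88 = 10,507,409 BTU = 105.1 therm → 105.1 × €2.90 = €304.71
Electric: 9,246,520 BTU / 3412 = 2,710 kWh → × €0.191 = €517.61
Difference = |€304.71 − €517.61| = €212.90 ≈ €213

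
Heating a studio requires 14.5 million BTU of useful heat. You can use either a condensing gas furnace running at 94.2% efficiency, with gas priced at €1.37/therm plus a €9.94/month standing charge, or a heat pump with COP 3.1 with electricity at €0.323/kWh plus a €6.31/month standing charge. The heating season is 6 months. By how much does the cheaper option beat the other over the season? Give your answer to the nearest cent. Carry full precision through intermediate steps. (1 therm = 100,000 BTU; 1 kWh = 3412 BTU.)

Heat load = 14.5 × 10⁶ BTU = 14,500,000 BTU
Gas: input = 14,500,000 / 0.942 = 15,392,781 BTU = 153.9 therm → 153.9 × €1.37 = €210.88; + 6 × €9.94 standing = €270.52
Heat pump: 14,500,000 BTU / 3412 = 4,250 kWh heat; / 3.1 = 1,371 kWh in → × €0.323 = €442.79; + 6 × €6.31 standing = €480.65
Difference = |€270.52 − €480.65| = €210.13

€210.13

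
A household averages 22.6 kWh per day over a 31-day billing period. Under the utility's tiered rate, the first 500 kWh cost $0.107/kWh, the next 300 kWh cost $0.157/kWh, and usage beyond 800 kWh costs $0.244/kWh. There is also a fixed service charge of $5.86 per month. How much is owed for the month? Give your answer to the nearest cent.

Usage = 22.6 kWh/day × 31 days = 700.6 kWh
First 500 kWh × $0.107 = $53.50
Next 200.6 kWh × $0.157 = $31.49
Remaining tier: 0 kWh (not reached)
Energy charge = $84.99; + service $5.86 = $90.85

$90.85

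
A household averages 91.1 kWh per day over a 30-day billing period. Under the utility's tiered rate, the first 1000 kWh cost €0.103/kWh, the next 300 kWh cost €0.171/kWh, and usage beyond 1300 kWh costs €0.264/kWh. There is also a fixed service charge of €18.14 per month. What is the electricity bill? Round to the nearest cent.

Usage = 91.1 kWh/day × 30 days = 2733 kWh
First 1000 kWh × €0.103 = €103.00
Next 300 kWh × €0.171 = €51.30
Remaining 1433 kWh × €0.264 = €378.31
Energy charge = €532.61; + service €18.14 = €550.75

€550.75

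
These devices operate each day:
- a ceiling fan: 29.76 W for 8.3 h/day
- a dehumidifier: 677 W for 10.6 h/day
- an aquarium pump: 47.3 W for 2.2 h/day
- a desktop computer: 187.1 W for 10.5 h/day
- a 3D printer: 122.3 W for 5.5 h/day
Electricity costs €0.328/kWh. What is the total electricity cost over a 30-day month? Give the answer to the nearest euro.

ceiling fan: 29.76 W × 8.3 h × 30 d = 7,410 Wh = 7.41 kWh
dehumidifier: 677 W × 10.6 h × 30 d = 215,286 Wh = 215.3 kWh
aquarium pump: 47.3 W × 2.2 h × 30 d = 3,122 Wh = 3.122 kWh
desktop computer: 187.1 W × 10.5 h × 30 d = 58,936 Wh = 58.94 kWh
3D printer: 122.3 W × 5.5 h × 30 d = 20,180 Wh = 20.18 kWh
Total energy = 7.41 + 215.3 + 3.122 + 58.94 + 20.18 = 304.9 kWh
Cost = 304.9 kWh × €0.328 = €100.02 ≈ €100

€100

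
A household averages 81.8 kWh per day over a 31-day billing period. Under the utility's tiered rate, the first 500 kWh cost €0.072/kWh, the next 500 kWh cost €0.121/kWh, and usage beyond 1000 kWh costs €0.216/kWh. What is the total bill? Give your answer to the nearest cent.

€428.23

Usage = 81.8 kWh/day × 31 days = 2535.8 kWh
First 500 kWh × €0.072 = €36.00
Next 500 kWh × €0.121 = €60.50
Remaining 1535.8 kWh × €0.216 = €331.73
Total = €428.23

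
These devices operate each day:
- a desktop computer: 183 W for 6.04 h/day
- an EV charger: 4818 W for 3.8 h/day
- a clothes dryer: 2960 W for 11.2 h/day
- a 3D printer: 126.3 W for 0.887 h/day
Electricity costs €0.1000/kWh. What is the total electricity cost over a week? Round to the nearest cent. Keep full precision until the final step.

desktop computer: 183 W × 6.04 h × 7 d = 7,737 Wh = 7.737 kWh
EV charger: 4818 W × 3.8 h × 7 d = 128,159 Wh = 128.2 kWh
clothes dryer: 2960 W × 11.2 h × 7 d = 232,064 Wh = 232.1 kWh
3D printer: 126.3 W × 0.887 h × 7 d = 784 Wh = 0.7842 kWh
Total energy = 7.737 + 128.2 + 232.1 + 0.7842 = 368.7 kWh
Cost = 368.7 kWh × €0.1000 = €36.87

€36.87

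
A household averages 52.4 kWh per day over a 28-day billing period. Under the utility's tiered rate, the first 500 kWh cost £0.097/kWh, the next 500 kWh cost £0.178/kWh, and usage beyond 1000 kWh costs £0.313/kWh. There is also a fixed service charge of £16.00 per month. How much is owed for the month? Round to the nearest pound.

£300

Usage = 52.4 kWh/day × 28 days = 1467.2 kWh
First 500 kWh × £0.097 = £48.50
Next 500 kWh × £0.178 = £89.00
Remaining 467.2 kWh × £0.313 = £146.23
Energy charge = £283.73; + service £16.00 = £299.73 ≈ £300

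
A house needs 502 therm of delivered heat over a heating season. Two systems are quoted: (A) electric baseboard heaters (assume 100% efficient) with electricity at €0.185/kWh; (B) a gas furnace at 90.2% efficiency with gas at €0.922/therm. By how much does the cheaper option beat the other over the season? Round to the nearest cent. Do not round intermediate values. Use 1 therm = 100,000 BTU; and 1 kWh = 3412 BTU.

€2208.73

Heat load = 502 therm × 100,000 = 50,200,000 BTU
Gas: input = 50,200,000 / 0.902 = 55,654,102 BTU = 556.5 therm → 556.5 × €0.922 = €513.13
Electric: 50,200,000 BTU / 3412 = 14,710 kWh → × €0.185 = €2,721.86
Difference = |€513.13 − €2,721.86| = €2,208.73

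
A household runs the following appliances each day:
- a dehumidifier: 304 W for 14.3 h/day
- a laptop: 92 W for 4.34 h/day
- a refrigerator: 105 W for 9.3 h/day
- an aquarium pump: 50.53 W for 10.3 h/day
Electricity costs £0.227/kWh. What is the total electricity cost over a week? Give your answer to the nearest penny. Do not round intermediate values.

dehumidifier: 304 W × 14.3 h × 7 d = 30,430 Wh = 30.43 kWh
laptop: 92 W × 4.34 h × 7 d = 2,795 Wh = 2.795 kWh
refrigerator: 105 W × 9.3 h × 7 d = 6,836 Wh = 6.836 kWh
aquarium pump: 50.53 W × 10.3 h × 7 d = 3,643 Wh = 3.643 kWh
Total energy = 30.43 + 2.795 + 6.836 + 3.643 = 43.7 kWh
Cost = 43.7 kWh × £0.227 = £9.92

£9.92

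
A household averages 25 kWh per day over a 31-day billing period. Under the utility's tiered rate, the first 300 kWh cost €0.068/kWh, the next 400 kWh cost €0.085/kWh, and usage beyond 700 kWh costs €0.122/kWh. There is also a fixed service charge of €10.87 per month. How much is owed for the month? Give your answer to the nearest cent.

Usage = 25 kWh/day × 31 days = 775 kWh
First 300 kWh × €0.068 = €20.40
Next 400 kWh × €0.085 = €34.00
Remaining 75 kWh × €0.122 = €9.15
Energy charge = €63.55; + service €10.87 = €74.42

€74.42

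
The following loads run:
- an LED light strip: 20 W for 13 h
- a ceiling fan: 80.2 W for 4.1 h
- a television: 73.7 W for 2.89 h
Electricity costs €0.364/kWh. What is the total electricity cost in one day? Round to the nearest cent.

LED light strip: 20 W × 13 h = 260 Wh = 0.26 kWh
ceiling fan: 80.2 W × 4.1 h = 329 Wh = 0.3288 kWh
television: 73.7 W × 2.89 h = 213 Wh = 0.213 kWh
Total energy = 0.26 + 0.3288 + 0.213 = 0.8018 kWh
Cost = 0.8018 kWh × €0.364 = €0.29

€0.29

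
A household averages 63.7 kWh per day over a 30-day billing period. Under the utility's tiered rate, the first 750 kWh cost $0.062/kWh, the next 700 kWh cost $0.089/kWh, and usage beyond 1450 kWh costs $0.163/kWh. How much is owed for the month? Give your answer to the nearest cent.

$183.94

Usage = 63.7 kWh/day × 30 days = 1911 kWh
First 750 kWh × $0.062 = $46.50
Next 700 kWh × $0.089 = $62.30
Remaining 461 kWh × $0.163 = $75.14
Total = $183.94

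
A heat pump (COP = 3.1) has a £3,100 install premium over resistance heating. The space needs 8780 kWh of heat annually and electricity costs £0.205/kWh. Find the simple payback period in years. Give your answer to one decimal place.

2.5 years

Resistance: 8780 kWh × £0.205 = £1,799.90/yr
Heat pump: 8780 / 3.1 = 2832 kWh in → × £0.205 = £580.61/yr
Annual savings = £1,219.29
Payback = £3,100 / £1,219.29 = 2.54 years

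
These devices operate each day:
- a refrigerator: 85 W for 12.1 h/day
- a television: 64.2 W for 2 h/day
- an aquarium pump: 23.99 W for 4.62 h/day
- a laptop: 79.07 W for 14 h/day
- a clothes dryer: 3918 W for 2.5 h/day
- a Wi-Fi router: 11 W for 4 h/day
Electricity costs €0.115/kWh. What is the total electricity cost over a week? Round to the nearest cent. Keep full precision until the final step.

refrigerator: 85 W × 12.1 h × 7 d = 7,200 Wh = 7.199 kWh
television: 64.2 W × 2 h × 7 d = 899 Wh = 0.8988 kWh
aquarium pump: 23.99 W × 4.62 h × 7 d = 776 Wh = 0.7758 kWh
laptop: 79.07 W × 14 h × 7 d = 7,749 Wh = 7.749 kWh
clothes dryer: 3918 W × 2.5 h × 7 d = 68,565 Wh = 68.56 kWh
Wi-Fi router: 11 W × 4 h × 7 d = 308 Wh = 0.308 kWh
Total energy = 7.199 + 0.8988 + 0.7758 + 7.749 + 68.56 + 0.308 = 85.5 kWh
Cost = 85.5 kWh × €0.115 = €9.83

€9.83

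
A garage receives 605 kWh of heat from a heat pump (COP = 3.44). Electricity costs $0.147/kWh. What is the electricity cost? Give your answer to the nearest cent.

$25.85

Electrical input = 605 kWh / 3.44 = 175.9 kWh
Cost = 175.9 × $0.147/kWh = $25.85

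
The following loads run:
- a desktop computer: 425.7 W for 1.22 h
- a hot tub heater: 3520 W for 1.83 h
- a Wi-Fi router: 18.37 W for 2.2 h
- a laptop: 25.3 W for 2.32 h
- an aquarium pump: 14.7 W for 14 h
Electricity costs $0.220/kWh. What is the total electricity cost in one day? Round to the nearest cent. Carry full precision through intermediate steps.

$1.60

desktop computer: 425.7 W × 1.22 h = 519 Wh = 0.5194 kWh
hot tub heater: 3520 W × 1.83 h = 6,442 Wh = 6.442 kWh
Wi-Fi router: 18.37 W × 2.2 h = 40 Wh = 0.04041 kWh
laptop: 25.3 W × 2.32 h = 59 Wh = 0.0587 kWh
aquarium pump: 14.7 W × 14 h = 206 Wh = 0.2058 kWh
Total energy = 0.5194 + 6.442 + 0.04041 + 0.0587 + 0.2058 = 7.266 kWh
Cost = 7.266 kWh × $0.220 = $1.60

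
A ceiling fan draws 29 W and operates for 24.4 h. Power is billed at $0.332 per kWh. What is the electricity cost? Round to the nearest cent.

$0.23

Energy = 29 W × 24.4 h = 708 Wh = 0.7076 kWh
Cost = 0.7076 kWh × $0.332/kWh = $0.23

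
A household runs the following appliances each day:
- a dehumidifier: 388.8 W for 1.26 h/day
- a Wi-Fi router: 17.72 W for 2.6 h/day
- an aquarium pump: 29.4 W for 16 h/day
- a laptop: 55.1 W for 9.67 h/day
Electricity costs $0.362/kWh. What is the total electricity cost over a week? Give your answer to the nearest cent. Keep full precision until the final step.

dehumidifier: 388.8 W × 1.26 h × 7 d = 3,429 Wh = 3.429 kWh
Wi-Fi router: 17.72 W × 2.6 h × 7 d = 323 Wh = 0.3225 kWh
aquarium pump: 29.4 W × 16 h × 7 d = 3,293 Wh = 3.293 kWh
laptop: 55.1 W × 9.67 h × 7 d = 3,730 Wh = 3.73 kWh
Total energy = 3.429 + 0.3225 + 3.293 + 3.73 = 10.77 kWh
Cost = 10.77 kWh × $0.362 = $3.90

$3.90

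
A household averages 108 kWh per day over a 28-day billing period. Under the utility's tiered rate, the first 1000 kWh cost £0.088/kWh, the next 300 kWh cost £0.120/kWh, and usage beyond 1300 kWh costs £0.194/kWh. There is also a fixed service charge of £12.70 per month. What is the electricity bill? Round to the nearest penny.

£471.16

Usage = 108 kWh/day × 28 days = 3024 kWh
First 1000 kWh × £0.088 = £88.00
Next 300 kWh × £0.120 = £36.00
Remaining 1724 kWh × £0.194 = £334.46
Energy charge = £458.46; + service £12.70 = £471.16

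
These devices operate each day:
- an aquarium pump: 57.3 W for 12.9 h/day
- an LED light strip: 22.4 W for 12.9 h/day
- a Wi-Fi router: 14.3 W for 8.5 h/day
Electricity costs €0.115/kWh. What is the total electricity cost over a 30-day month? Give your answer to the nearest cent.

€3.97

aquarium pump: 57.3 W × 12.9 h × 30 d = 22,175 Wh = 22.18 kWh
LED light strip: 22.4 W × 12.9 h × 30 d = 8,669 Wh = 8.669 kWh
Wi-Fi router: 14.3 W × 8.5 h × 30 d = 3,647 Wh = 3.647 kWh
Total energy = 22.18 + 8.669 + 3.647 = 34.49 kWh
Cost = 34.49 kWh × €0.115 = €3.97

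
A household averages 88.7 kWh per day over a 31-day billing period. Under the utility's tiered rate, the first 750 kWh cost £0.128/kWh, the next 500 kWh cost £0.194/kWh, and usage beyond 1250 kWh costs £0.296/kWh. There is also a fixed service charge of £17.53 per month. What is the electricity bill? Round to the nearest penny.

£654.44

Usage = 88.7 kWh/day × 31 days = 2749.7 kWh
First 750 kWh × £0.128 = £96.00
Next 500 kWh × £0.194 = £97.00
Remaining 1499.7 kWh × £0.296 = £443.91
Energy charge = £636.91; + service £17.53 = £654.44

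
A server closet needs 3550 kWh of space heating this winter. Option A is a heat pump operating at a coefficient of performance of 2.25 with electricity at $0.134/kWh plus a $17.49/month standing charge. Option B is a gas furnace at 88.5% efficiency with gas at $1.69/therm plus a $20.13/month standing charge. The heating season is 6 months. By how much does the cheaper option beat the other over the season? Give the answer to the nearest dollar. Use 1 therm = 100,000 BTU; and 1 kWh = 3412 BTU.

$36

Heat load = 3550 kWh × 3412 = 12,112,600 BTU
Gas: input = 12,112,600 / 0.885 = 13,686,554 BTU = 136.9 therm → 136.9 × $1.69 = $231.30; + 6 × $20.13 standing = $352.08
Heat pump: 12,112,600 BTU / 3412 = 3,550 kWh heat; / 2.25 = 1,578 kWh in → × $0.134 = $211.42; + 6 × $17.49 standing = $316.36
Difference = |$352.08 − $316.36| = $35.72 ≈ $36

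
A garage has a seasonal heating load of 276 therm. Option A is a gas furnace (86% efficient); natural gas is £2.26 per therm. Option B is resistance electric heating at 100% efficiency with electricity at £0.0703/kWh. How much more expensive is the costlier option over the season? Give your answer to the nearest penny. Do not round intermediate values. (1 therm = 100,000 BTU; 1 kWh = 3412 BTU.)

Heat load = 276 therm × 100,000 = 27,600,000 BTU
Gas: input = 27,600,000 / 0.86 = 32,093,023 BTU = 320.9 therm → 320.9 × £2.26 = £725.30
Electric: 27,600,000 BTU / 3412 = 8,089 kWh → × £0.0703 = £568.66
Difference = |£725.30 − £568.66| = £156.64

£156.64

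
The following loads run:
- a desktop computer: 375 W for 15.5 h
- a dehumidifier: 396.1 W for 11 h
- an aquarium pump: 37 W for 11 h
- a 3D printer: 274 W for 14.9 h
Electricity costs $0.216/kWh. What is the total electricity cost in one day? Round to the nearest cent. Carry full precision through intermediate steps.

desktop computer: 375 W × 15.5 h = 5,812 Wh = 5.812 kWh
dehumidifier: 396.1 W × 11 h = 4,357 Wh = 4.357 kWh
aquarium pump: 37 W × 11 h = 407 Wh = 0.407 kWh
3D printer: 274 W × 14.9 h = 4,083 Wh = 4.083 kWh
Total energy = 5.812 + 4.357 + 0.407 + 4.083 = 14.66 kWh
Cost = 14.66 kWh × $0.216 = $3.17

$3.17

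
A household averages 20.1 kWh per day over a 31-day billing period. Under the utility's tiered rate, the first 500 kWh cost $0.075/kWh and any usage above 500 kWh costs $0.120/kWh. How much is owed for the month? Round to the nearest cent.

$52.27

Usage = 20.1 kWh/day × 31 days = 623.1 kWh
First 500 kWh × $0.075 = $37.50
Remaining 123.1 kWh × $0.120 = $14.77
Total = $52.27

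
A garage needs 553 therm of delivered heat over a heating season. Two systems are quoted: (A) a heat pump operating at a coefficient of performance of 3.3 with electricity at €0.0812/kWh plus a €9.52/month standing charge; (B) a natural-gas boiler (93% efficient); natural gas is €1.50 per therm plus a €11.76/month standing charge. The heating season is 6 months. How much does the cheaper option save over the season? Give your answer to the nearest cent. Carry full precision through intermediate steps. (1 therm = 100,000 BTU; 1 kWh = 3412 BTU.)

Heat load = 553 therm × 100,000 = 55,300,000 BTU
Gas: input = 55,300,000 / 0.93 = 59,462,366 BTU = 594.6 therm → 594.6 × €1.50 = €891.94; + 6 × €11.76 standing = €962.50
Heat pump: 55,300,000 BTU / 3412 = 16,210 kWh heat; / 3.3 = 4,911 kWh in → × €0.0812 = €398.80; + 6 × €9.52 standing = €455.92
Difference = |€962.50 − €455.92| = €506.57

€506.57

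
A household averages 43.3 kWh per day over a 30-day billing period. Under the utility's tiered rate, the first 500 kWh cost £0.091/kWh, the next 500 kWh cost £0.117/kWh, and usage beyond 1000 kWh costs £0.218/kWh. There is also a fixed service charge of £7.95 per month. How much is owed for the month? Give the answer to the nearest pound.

Usage = 43.3 kWh/day × 30 days = 1299 kWh
First 500 kWh × £0.091 = £45.50
Next 500 kWh × £0.117 = £58.50
Remaining 299 kWh × £0.218 = £65.18
Energy charge = £169.18; + service £7.95 = £177.13 ≈ £177

£177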